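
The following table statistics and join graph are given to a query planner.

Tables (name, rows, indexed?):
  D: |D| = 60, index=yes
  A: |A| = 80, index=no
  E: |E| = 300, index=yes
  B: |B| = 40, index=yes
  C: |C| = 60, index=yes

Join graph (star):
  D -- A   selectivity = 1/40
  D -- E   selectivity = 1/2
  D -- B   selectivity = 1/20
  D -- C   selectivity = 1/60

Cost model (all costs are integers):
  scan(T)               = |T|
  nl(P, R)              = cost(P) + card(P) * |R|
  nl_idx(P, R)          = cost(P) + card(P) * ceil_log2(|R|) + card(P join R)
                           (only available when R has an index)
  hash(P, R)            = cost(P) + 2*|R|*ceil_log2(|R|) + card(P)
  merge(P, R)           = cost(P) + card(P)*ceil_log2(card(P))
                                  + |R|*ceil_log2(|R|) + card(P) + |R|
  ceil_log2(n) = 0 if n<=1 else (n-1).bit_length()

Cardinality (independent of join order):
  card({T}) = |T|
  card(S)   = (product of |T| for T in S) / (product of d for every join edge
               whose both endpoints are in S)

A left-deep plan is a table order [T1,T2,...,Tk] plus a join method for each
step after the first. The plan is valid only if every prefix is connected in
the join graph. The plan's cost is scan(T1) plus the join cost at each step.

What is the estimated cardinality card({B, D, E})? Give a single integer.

Tables in S: B(40), D(60), E(300)
Edges inside S: D-E(d=2), D-B(d=20)
numerator = 40 * 60 * 300 = 720000
denominator = 2 * 20 = 40
card(S) = 720000 / 40 = 18000

18000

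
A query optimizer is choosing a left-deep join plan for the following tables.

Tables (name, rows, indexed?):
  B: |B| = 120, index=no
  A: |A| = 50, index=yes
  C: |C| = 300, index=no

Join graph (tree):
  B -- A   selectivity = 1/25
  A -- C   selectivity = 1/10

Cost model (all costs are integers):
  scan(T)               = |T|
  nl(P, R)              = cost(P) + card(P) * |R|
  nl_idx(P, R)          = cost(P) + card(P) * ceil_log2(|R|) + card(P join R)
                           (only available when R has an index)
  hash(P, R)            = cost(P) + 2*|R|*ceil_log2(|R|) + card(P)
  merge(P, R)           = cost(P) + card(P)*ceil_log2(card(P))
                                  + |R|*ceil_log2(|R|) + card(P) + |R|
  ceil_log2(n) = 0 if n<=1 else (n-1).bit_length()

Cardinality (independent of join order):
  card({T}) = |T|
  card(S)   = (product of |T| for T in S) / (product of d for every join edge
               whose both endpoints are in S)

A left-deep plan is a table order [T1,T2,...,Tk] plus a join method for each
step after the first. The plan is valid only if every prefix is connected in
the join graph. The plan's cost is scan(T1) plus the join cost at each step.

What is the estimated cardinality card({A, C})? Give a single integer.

Tables in S: A(50), C(300)
Edges inside S: A-C(d=10)
numerator = 50 * 300 = 15000
denominator = 10 = 10
card(S) = 15000 / 10 = 1500

1500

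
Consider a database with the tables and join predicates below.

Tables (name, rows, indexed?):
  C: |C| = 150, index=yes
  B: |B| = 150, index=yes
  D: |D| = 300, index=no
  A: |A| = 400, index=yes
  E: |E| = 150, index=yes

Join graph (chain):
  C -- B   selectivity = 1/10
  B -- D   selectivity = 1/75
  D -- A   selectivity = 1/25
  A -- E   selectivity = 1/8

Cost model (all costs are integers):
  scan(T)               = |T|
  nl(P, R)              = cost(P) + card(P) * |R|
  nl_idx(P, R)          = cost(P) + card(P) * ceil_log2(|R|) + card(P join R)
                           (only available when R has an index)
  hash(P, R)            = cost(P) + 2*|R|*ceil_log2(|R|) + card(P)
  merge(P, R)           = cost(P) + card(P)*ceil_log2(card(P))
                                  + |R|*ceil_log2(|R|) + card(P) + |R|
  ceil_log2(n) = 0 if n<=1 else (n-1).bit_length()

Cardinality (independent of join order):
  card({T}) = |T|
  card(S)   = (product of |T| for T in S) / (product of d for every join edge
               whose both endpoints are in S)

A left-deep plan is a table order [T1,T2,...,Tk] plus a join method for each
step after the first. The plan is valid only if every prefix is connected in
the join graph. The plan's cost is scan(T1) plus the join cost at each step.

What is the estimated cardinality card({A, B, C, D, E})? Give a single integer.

Tables in S: A(400), B(150), C(150), D(300), E(150)
Edges inside S: C-B(d=10), B-D(d=75), D-A(d=25), A-E(d=8)
numerator = 400 * 150 * 150 * 300 * 150 = 405000000000
denominator = 10 * 75 * 25 * 8 = 150000
card(S) = 405000000000 / 150000 = 2700000

2700000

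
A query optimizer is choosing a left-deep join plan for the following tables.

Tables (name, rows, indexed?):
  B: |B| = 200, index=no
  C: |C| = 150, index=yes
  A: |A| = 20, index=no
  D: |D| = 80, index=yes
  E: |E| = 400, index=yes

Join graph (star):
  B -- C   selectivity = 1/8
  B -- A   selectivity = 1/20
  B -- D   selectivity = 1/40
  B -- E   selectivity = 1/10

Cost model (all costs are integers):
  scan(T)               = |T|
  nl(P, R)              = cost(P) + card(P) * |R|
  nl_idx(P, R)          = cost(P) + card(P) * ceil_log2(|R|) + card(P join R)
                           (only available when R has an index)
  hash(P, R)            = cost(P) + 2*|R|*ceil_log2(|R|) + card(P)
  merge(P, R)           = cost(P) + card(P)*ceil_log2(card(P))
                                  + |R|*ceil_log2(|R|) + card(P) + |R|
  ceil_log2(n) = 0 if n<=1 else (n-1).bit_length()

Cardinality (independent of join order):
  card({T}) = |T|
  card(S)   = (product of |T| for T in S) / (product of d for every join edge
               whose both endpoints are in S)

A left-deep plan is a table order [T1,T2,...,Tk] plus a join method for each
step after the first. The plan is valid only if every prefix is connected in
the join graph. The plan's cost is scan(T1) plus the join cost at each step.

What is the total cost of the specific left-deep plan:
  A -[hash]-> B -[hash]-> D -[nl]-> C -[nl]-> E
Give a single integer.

3064560

step 1: scan A: cost=20, card=20
step 2: join B via hash
    card(P join B) = 20*200/(20) = 200
    cost = 20 + 2*200*8 + 20 = 3240
step 3: join D via hash
    card(P join D) = 200*80/(40) = 400
    cost = 3240 + 2*80*7 + 200 = 4560
step 4: join C via nl
    card(P join C) = 400*150/(8) = 7500
    cost = 4560 + 400*150 = 64560
step 5: join E via nl
    card(P join E) = 7500*400/(10) = 300000
    cost = 64560 + 7500*400 = 3064560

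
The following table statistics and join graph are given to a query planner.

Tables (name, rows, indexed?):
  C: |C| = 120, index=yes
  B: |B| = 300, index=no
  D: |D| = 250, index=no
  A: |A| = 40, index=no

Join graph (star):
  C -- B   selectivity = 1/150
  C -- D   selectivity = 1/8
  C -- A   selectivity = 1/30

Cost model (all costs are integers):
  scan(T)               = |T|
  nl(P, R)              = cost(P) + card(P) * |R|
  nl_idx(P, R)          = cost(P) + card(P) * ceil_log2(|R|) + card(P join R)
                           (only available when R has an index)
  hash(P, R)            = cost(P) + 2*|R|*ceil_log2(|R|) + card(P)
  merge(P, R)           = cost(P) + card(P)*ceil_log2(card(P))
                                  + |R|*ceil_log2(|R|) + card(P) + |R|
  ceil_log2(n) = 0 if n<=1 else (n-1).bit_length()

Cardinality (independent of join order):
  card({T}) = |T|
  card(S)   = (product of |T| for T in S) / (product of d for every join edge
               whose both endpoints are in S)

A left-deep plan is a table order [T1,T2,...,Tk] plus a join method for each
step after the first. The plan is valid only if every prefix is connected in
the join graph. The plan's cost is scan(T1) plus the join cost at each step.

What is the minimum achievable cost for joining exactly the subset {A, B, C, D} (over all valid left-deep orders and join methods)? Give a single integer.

Selinger DP over subsets of {A,B,C,D}:
  {C}: scan cost=120, card=120
  {B}: scan cost=300, card=300
  {D}: scan cost=250, card=250
  {A}: scan cost=40, card=40
  {BC}: card=240; try (C,hash)→2280, (C,nl_idx)→2640, (B,merge)→4080, (C,merge)→4260, (B,hash)→5640, (B,nl)→36120 …(+1); best=2280 via (C,hash)
  {CD}: card=3750; try (C,hash)→2180, (D,merge)→3330, (C,merge)→3460, (D,hash)→4240, (C,nl_idx)→5750, (D,nl)→30120 …(+1); best=2180 via (C,hash)
  {AC}: card=160; try (C,nl_idx)→480, (A,hash)→720, (C,merge)→1280, (A,merge)→1360, (C,hash)→1760, (C,nl)→4840 …(+1); best=480 via (C,nl_idx)
  {BCD}: card=7500; try (D,hash)→6520, (D,merge)→6690, (B,hash)→11330, (B,merge)→53930, (D,nl)→62280, (B,nl)→1127180; best=6520 via (D,hash)
  {ABC}: card=320; try (A,hash)→3000, (A,merge)→4720, (B,merge)→4920, (B,hash)→6040, (A,nl)→11880, (B,nl)→48480; best=3000 via (A,hash)
  {ACD}: card=5000; try (D,merge)→4170, (D,hash)→4640, (A,hash)→6410, (D,nl)→40480, (A,merge)→51210, (A,nl)→152180; best=4170 via (D,merge)
  {ABCD}: card=10000; try (D,hash)→7320, (D,merge)→8450, (A,hash)→14500, (B,hash)→14570, (B,merge)→77170, (D,nl)→83000 …(+3); best=7320 via (D,hash)

7320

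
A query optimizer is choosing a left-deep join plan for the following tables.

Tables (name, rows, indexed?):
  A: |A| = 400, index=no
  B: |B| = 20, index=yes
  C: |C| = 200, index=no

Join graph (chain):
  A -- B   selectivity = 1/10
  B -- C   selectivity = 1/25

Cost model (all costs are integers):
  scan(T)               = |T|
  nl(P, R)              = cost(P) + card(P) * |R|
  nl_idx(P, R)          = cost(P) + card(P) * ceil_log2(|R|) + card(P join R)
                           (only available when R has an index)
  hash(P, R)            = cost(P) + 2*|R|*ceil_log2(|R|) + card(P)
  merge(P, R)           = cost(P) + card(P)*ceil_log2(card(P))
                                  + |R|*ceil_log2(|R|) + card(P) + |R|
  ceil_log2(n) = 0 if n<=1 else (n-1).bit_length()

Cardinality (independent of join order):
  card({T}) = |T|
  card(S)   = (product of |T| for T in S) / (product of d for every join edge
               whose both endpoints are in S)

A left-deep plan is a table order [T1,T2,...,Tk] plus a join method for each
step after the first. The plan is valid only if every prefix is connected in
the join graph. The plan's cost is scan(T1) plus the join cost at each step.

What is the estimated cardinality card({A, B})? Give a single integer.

Tables in S: A(400), B(20)
Edges inside S: A-B(d=10)
numerator = 400 * 20 = 8000
denominator = 10 = 10
card(S) = 8000 / 10 = 800

800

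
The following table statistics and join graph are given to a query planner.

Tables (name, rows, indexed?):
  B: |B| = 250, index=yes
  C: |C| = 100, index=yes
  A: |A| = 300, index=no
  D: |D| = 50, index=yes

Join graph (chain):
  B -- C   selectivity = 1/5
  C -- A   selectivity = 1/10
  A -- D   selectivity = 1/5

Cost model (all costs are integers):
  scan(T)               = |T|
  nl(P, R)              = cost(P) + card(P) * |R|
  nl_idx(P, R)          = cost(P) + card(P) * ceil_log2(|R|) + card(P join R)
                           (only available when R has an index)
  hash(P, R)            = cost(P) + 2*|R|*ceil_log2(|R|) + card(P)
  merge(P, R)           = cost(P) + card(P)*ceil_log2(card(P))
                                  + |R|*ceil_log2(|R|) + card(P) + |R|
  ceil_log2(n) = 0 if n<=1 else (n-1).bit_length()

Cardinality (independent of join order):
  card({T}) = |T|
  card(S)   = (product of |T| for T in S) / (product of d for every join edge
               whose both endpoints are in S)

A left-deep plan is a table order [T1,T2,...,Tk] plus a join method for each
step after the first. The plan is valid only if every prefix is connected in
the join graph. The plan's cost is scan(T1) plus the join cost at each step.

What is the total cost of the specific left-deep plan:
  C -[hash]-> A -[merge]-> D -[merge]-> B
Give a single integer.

527200

step 1: scan C: cost=100, card=100
step 2: join A via hash
    card(P join A) = 100*300/(10) = 3000
    cost = 100 + 2*300*9 + 100 = 5600
step 3: join D via merge
    card(P join D) = 3000*50/(5) = 30000
    cost = 5600 + 3000*12 + 50*6 + 3000 + 50 = 44950
step 4: join B via merge
    card(P join B) = 30000*250/(5) = 1500000
    cost = 44950 + 30000*15 + 250*8 + 30000 + 250 = 527200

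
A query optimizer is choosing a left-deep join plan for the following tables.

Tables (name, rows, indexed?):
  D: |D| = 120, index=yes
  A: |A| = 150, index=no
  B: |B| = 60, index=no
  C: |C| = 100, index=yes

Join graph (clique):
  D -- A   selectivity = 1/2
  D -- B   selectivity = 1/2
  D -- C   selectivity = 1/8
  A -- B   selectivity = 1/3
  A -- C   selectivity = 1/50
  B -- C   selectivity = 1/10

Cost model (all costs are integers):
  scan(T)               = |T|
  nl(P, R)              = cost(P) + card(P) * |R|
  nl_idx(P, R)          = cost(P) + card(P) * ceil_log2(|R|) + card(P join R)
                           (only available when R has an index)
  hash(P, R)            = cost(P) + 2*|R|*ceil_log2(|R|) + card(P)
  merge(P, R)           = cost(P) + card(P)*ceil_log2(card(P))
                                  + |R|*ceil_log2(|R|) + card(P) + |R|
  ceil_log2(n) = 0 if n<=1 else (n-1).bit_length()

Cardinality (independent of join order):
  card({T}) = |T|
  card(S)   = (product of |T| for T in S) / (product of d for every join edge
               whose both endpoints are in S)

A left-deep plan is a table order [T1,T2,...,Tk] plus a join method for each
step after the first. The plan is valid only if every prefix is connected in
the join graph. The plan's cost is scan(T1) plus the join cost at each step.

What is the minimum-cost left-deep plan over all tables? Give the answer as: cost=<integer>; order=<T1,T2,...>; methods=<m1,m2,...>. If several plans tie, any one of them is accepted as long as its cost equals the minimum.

cost=4800; order=A,C,B,D; methods=nl_idx,hash,hash

Selinger DP (subsets sized 1..n):
  {D}: scan cost=120, card=120
  {A}: scan cost=150, card=150
  {B}: scan cost=60, card=60
  {C}: scan cost=100, card=100
  {AD}: card=9000; try (D,hash)→1980, (A,merge)→2430, (D,merge)→2460, (A,hash)→2640, (D,nl_idx)→10200, (A,nl)→18120 …(+1); best=1980 via (D,hash)
  {BD}: card=3600; try (B,hash)→960, (D,merge)→1440, (B,merge)→1500, (D,hash)→1800, (D,nl_idx)→4080, (D,nl)→7260 …(+1); best=960 via (B,hash)
  {CD}: card=1500; try (C,hash)→1640, (D,merge)→1860, (D,hash)→1880, (C,merge)→1880, (D,nl_idx)→2300, (C,nl_idx)→2460 …(+2); best=1640 via (C,hash)
  {AB}: card=3000; try (B,hash)→1020, (A,merge)→1830, (B,merge)→1920, (A,hash)→2520, (A,nl)→9060, (B,nl)→9150; best=1020 via (B,hash)
  {AC}: card=300; try (C,nl_idx)→1500, (C,hash)→1700, (A,merge)→2250, (C,merge)→2300, (A,hash)→2600, (A,nl)→15100 …(+1); best=1500 via (C,nl_idx)
  {BC}: card=600; try (B,hash)→920, (C,nl_idx)→1080, (C,merge)→1280, (B,merge)→1320, (C,hash)→1520, (C,nl)→6060 …(+1); best=920 via (B,hash)
  {ABD}: card=90000; try (D,hash)→5700, (A,hash)→6960, (B,hash)→11700, (D,merge)→40980, (A,merge)→49110, (D,nl_idx)→112020 …(+4); best=5700 via (D,hash)
  {ACD}: card=2250; try (D,hash)→3480, (D,merge)→5460, (A,hash)→5540, (D,nl_idx)→5850, (C,hash)→12380, (A,merge)→20990 …(+5); best=3480 via (D,hash)
  {BCD}: card=4500; try (D,hash)→3200, (B,hash)→3860, (C,hash)→5960, (D,merge)→8480, (D,nl_idx)→9620, (B,merge)→20060 …(+5); best=3200 via (D,hash)
  {ABC}: card=600; try (B,hash)→2520, (A,hash)→3920, (B,merge)→4920, (C,hash)→5420, (A,merge)→8870, (B,nl)→19500 …(+4); best=2520 via (B,hash)
  {ABCD}: card=2250; try (D,hash)→4800, (B,hash)→6450, (D,nl_idx)→8970, (D,merge)→10080, (A,hash)→10100, (B,merge)→33150 …(+8); best=4800 via (D,hash)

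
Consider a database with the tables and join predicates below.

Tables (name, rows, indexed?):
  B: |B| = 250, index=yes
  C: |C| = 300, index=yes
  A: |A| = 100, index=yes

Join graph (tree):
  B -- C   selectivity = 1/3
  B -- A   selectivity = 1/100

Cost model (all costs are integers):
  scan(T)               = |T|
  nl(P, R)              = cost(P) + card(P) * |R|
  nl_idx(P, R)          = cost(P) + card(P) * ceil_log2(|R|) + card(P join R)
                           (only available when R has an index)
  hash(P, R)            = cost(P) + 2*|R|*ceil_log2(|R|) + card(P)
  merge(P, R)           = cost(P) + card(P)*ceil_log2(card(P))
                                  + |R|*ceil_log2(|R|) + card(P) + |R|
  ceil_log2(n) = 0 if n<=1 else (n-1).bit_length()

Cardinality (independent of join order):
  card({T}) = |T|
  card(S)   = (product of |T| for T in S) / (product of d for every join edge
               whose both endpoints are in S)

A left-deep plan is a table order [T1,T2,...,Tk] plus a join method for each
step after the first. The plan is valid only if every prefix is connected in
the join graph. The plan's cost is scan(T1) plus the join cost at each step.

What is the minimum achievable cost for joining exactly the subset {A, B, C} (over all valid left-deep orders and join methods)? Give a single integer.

Selinger DP over subsets of {A,B,C}:
  {B}: scan cost=250, card=250
  {C}: scan cost=300, card=300
  {A}: scan cost=100, card=100
  {BC}: card=25000; try (B,hash)→4600, (C,merge)→5500, (B,merge)→5550, (C,hash)→5900, (C,nl_idx)→27500, (B,nl_idx)→27700 …(+2); best=4600 via (B,hash)
  {AB}: card=250; try (B,nl_idx)→1150, (A,hash)→1900, (A,nl_idx)→2250, (B,merge)→3150, (A,merge)→3300, (B,hash)→4200 …(+2); best=1150 via (B,nl_idx)
  {ABC}: card=25000; try (C,merge)→6400, (C,hash)→6800, (C,nl_idx)→28400, (A,hash)→31000, (C,nl)→76150, (A,nl_idx)→204600 …(+2); best=6400 via (C,merge)

6400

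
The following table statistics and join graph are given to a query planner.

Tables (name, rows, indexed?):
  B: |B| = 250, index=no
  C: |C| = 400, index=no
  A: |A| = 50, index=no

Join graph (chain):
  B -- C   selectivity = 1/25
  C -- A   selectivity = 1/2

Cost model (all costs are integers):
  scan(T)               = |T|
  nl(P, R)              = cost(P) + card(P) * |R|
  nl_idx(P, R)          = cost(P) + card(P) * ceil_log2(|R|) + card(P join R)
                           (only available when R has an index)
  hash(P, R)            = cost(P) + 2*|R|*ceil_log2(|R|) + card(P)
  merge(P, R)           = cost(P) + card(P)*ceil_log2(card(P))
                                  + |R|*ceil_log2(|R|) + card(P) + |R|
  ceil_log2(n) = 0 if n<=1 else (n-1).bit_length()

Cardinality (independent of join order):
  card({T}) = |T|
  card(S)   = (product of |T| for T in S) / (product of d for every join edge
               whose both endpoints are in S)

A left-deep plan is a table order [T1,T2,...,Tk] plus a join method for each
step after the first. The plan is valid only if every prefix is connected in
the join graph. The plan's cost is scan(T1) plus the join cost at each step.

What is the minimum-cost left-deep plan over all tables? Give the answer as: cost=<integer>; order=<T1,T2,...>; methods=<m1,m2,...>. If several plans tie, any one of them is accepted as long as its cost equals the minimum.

Selinger DP (subsets sized 1..n):
  {B}: scan cost=250, card=250
  {C}: scan cost=400, card=400
  {A}: scan cost=50, card=50
  {BC}: card=4000; try (B,hash)→4800, (C,merge)→6500, (B,merge)→6650, (C,hash)→7700, (C,nl)→100250, (B,nl)→100400; best=4800 via (B,hash)
  {AC}: card=10000; try (A,hash)→1400, (C,merge)→4400, (A,merge)→4750, (C,hash)→7300, (C,nl)→20050, (A,nl)→20400; best=1400 via (A,hash)
  {ABC}: card=100000; try (A,hash)→9400, (B,hash)→15400, (A,merge)→57150, (B,merge)→153650, (A,nl)→204800, (B,nl)→2501400; best=9400 via (A,hash)

cost=9400; order=C,B,A; methods=hash,hash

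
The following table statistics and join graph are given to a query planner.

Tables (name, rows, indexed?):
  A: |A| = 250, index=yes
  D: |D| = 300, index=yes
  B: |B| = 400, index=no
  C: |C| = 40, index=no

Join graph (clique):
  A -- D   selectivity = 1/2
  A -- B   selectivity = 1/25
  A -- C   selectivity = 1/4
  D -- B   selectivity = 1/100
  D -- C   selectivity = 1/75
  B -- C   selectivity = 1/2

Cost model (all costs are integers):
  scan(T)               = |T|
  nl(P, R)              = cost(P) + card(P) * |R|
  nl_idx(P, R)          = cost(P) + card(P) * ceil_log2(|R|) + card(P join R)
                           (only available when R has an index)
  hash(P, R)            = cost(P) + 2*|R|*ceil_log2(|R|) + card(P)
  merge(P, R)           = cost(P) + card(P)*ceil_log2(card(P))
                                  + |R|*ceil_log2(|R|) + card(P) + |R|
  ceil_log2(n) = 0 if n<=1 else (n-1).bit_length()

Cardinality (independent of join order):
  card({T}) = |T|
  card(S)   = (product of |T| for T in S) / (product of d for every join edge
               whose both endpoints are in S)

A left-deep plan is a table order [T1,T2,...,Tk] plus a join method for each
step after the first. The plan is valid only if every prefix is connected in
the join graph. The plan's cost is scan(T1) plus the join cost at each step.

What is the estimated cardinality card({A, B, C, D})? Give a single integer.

Tables in S: A(250), B(400), C(40), D(300)
Edges inside S: A-D(d=2), A-B(d=25), A-C(d=4), D-B(d=100), D-C(d=75), B-C(d=2)
numerator = 250 * 400 * 40 * 300 = 1200000000
denominator = 2 * 25 * 4 * 100 * 75 * 2 = 3000000
card(S) = 1200000000 / 3000000 = 400

400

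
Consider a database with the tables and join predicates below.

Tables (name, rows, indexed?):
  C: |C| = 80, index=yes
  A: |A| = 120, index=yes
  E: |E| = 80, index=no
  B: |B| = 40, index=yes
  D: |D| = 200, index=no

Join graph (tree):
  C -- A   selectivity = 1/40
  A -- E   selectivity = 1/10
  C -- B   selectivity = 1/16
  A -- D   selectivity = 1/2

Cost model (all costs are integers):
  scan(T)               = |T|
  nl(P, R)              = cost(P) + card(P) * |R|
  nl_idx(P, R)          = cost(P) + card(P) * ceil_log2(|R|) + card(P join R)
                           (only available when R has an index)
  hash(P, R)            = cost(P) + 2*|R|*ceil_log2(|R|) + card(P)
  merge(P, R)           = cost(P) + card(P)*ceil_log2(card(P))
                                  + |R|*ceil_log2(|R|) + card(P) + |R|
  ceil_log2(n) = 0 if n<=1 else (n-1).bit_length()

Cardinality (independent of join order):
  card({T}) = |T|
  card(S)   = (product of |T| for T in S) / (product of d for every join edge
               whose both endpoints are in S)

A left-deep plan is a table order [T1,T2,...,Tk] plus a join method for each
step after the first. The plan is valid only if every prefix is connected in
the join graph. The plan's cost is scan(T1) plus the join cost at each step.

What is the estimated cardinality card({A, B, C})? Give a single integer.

Tables in S: A(120), B(40), C(80)
Edges inside S: C-A(d=40), C-B(d=16)
numerator = 120 * 40 * 80 = 384000
denominator = 40 * 16 = 640
card(S) = 384000 / 640 = 600

600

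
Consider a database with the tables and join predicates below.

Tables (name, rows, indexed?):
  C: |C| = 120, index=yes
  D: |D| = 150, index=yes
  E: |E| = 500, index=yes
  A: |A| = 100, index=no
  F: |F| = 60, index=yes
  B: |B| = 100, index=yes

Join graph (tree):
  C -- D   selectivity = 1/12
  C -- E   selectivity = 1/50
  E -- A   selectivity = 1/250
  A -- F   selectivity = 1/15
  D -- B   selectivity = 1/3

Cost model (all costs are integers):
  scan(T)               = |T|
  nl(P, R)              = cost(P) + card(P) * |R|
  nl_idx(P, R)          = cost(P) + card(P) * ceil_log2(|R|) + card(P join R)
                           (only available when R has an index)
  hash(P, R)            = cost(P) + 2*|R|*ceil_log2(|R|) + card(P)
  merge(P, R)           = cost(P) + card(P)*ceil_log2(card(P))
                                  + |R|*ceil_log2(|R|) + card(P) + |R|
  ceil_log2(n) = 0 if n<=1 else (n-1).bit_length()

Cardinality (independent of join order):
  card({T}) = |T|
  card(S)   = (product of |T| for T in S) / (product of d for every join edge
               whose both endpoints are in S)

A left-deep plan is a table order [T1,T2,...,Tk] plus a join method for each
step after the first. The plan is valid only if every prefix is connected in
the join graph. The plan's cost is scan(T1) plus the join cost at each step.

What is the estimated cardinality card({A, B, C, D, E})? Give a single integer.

Tables in S: A(100), B(100), C(120), D(150), E(500)
Edges inside S: C-D(d=12), C-E(d=50), E-A(d=250), D-B(d=3)
numerator = 100 * 100 * 120 * 150 * 500 = 90000000000
denominator = 12 * 50 * 250 * 3 = 450000
card(S) = 90000000000 / 450000 = 200000

200000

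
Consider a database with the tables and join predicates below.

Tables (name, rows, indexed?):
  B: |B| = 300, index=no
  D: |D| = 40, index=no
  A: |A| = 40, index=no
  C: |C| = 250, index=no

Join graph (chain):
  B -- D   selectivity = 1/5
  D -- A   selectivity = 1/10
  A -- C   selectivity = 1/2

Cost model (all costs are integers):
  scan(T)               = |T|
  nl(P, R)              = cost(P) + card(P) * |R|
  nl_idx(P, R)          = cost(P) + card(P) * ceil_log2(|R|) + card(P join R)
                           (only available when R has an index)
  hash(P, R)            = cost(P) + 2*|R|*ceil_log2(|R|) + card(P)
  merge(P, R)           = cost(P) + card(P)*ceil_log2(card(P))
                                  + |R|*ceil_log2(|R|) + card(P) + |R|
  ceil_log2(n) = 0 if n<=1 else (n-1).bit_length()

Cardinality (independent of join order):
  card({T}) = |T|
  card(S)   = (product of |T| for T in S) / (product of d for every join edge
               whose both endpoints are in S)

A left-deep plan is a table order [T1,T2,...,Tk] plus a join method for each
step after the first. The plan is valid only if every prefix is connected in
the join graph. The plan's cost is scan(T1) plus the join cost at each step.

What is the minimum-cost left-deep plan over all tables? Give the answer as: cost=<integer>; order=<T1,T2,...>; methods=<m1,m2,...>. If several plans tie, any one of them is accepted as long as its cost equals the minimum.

cost=17560; order=B,D,A,C; methods=hash,hash,hash

Selinger DP (subsets sized 1..n):
  {B}: scan cost=300, card=300
  {D}: scan cost=40, card=40
  {A}: scan cost=40, card=40
  {C}: scan cost=250, card=250
  {BD}: card=2400; try (D,hash)→1080, (B,merge)→3320, (D,merge)→3580, (B,hash)→5480, (B,nl)→12040, (D,nl)→12300; best=1080 via (D,hash)
  {AD}: card=160; try (D,hash)→560, (A,hash)→560, (D,merge)→600, (A,merge)→600, (D,nl)→1640, (A,nl)→1640; best=560 via (D,hash)
  {AC}: card=5000; try (A,hash)→980, (C,merge)→2570, (A,merge)→2780, (C,hash)→4080, (C,nl)→10040, (A,nl)→10250; best=980 via (A,hash)
  {ABD}: card=9600; try (A,hash)→3960, (B,merge)→5000, (B,hash)→6120, (A,merge)→32560, (B,nl)→48560, (A,nl)→97080; best=3960 via (A,hash)
  {ACD}: card=20000; try (C,merge)→4250, (C,hash)→4720, (D,hash)→6460, (C,nl)→40560, (D,merge)→71260, (D,nl)→200980; best=4250 via (C,merge)
  {ABCD}: card=1200000; try (C,hash)→17560, (B,hash)→29650, (C,merge)→150210, (B,merge)→327250, (C,nl)→2403960, (B,nl)→6004250; best=17560 via (C,hash)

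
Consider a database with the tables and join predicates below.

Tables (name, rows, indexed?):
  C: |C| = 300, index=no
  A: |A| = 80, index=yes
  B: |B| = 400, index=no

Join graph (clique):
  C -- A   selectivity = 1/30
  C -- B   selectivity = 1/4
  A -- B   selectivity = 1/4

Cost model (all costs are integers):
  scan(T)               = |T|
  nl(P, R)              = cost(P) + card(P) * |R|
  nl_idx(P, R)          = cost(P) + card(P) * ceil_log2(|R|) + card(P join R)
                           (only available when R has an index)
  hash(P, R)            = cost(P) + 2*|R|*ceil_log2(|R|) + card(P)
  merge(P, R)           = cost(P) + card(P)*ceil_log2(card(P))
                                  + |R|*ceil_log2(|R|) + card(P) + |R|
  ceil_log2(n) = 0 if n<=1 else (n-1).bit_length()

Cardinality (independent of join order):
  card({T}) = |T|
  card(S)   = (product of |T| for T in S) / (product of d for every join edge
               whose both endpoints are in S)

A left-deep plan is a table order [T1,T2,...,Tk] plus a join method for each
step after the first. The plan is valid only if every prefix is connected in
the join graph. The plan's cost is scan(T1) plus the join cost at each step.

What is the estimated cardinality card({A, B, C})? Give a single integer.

Tables in S: A(80), B(400), C(300)
Edges inside S: C-A(d=30), C-B(d=4), A-B(d=4)
numerator = 80 * 400 * 300 = 9600000
denominator = 30 * 4 * 4 = 480
card(S) = 9600000 / 480 = 20000

20000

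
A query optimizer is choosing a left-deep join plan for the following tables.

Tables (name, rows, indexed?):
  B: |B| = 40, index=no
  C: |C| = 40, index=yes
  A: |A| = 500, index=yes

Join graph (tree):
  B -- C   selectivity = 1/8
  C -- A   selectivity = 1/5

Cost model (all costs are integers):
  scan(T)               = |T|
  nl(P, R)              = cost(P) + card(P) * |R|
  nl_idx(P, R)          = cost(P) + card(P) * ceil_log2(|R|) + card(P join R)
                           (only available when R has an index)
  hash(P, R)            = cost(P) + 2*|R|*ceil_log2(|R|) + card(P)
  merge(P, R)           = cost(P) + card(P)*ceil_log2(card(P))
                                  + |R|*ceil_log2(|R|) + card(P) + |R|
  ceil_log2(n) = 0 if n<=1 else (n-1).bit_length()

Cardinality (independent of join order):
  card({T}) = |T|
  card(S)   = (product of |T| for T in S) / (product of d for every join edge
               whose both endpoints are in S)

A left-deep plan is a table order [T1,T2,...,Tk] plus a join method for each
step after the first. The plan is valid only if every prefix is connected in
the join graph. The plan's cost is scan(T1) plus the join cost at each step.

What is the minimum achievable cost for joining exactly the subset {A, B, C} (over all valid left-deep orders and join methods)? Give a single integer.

5960

Selinger DP over subsets of {A,B,C}:
  {B}: scan cost=40, card=40
  {C}: scan cost=40, card=40
  {A}: scan cost=500, card=500
  {BC}: card=200; try (C,nl_idx)→480, (C,hash)→560, (B,hash)→560, (C,merge)→600, (B,merge)→600, (C,nl)→1640 …(+1); best=480 via (C,nl_idx)
  {AC}: card=4000; try (C,hash)→1480, (A,nl_idx)→4400, (A,merge)→5320, (C,merge)→5780, (C,nl_idx)→7500, (A,hash)→9080 …(+2); best=1480 via (C,hash)
  {ABC}: card=20000; try (B,hash)→5960, (A,merge)→7280, (A,hash)→9680, (A,nl_idx)→22280, (B,merge)→53760, (A,nl)→100480 …(+1); best=5960 via (B,hash)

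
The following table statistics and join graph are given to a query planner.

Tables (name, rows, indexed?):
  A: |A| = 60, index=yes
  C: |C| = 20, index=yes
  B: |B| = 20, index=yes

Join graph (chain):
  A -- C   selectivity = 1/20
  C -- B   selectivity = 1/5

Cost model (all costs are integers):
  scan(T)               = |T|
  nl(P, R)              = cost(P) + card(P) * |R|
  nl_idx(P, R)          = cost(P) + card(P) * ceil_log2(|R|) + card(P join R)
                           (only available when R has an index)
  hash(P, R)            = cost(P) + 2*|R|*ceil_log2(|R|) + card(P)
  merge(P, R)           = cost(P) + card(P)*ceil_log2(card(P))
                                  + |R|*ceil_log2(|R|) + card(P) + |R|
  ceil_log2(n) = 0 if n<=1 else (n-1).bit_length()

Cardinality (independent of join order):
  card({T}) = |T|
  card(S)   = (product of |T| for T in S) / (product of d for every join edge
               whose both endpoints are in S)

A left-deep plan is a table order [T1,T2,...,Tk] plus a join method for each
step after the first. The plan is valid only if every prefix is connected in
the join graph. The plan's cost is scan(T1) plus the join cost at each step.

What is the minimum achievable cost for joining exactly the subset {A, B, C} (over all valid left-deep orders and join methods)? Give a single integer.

460

Selinger DP over subsets of {A,B,C}:
  {A}: scan cost=60, card=60
  {C}: scan cost=20, card=20
  {B}: scan cost=20, card=20
  {AC}: card=60; try (A,nl_idx)→200, (C,hash)→320, (C,nl_idx)→420, (A,merge)→560, (C,merge)→600, (A,hash)→760 …(+2); best=200 via (A,nl_idx)
  {BC}: card=80; try (C,nl_idx)→200, (B,nl_idx)→200, (C,hash)→240, (B,hash)→240, (C,merge)→260, (B,merge)→260 …(+2); best=200 via (C,nl_idx)
  {ABC}: card=240; try (B,hash)→460, (B,merge)→740, (B,nl_idx)→740, (A,nl_idx)→920, (A,hash)→1000, (A,merge)→1260 …(+2); best=460 via (B,hash)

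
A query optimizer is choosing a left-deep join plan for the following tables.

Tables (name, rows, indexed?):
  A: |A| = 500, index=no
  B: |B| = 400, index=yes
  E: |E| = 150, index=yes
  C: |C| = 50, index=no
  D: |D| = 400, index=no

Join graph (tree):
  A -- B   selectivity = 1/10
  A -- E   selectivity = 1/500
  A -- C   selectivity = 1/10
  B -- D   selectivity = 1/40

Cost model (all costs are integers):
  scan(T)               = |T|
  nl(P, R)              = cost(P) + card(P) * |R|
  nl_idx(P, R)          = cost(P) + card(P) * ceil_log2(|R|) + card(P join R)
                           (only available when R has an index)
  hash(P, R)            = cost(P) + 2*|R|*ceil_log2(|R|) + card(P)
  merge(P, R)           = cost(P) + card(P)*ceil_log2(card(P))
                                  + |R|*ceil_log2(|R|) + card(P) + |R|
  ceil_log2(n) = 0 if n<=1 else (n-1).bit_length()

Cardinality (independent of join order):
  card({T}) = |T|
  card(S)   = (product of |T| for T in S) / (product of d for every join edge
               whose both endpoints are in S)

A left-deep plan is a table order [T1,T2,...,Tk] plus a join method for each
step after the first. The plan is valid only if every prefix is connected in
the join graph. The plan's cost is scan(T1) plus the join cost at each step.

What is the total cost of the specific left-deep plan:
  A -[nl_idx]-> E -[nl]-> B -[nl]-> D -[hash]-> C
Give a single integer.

2525250

step 1: scan A: cost=500, card=500
step 2: join E via nl_idx
    card(P join E) = 500*150/(500) = 150
    cost = 500 + 500*8 + 150 = 4650
step 3: join B via nl
    card(P join B) = 150*400/(10) = 6000
    cost = 4650 + 150*400 = 64650
step 4: join D via nl
    card(P join D) = 6000*400/(40) = 60000
    cost = 64650 + 6000*400 = 2464650
step 5: join C via hash
    card(P join C) = 60000*50/(10) = 300000
    cost = 2464650 + 2*50*6 + 60000 = 2525250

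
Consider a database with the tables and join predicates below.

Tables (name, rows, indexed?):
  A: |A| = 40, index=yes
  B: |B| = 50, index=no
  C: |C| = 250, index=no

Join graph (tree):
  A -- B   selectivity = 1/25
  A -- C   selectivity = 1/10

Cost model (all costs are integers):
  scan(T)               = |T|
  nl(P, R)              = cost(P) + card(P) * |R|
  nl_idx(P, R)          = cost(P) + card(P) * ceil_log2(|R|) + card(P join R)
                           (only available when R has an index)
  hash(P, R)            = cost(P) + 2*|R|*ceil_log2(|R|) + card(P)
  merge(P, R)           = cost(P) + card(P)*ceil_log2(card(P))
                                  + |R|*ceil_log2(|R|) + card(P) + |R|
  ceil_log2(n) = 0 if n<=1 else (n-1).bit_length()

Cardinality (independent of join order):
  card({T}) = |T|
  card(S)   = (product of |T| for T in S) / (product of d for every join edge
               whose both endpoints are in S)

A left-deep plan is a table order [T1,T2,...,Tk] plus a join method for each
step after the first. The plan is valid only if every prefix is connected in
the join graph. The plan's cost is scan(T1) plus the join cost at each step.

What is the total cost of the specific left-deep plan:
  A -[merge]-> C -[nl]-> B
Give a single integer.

52570

step 1: scan A: cost=40, card=40
step 2: join C via merge
    card(P join C) = 40*250/(10) = 1000
    cost = 40 + 40*6 + 250*8 + 40 + 250 = 2570
step 3: join B via nl
    card(P join B) = 1000*50/(25) = 2000
    cost = 2570 + 1000*50 = 52570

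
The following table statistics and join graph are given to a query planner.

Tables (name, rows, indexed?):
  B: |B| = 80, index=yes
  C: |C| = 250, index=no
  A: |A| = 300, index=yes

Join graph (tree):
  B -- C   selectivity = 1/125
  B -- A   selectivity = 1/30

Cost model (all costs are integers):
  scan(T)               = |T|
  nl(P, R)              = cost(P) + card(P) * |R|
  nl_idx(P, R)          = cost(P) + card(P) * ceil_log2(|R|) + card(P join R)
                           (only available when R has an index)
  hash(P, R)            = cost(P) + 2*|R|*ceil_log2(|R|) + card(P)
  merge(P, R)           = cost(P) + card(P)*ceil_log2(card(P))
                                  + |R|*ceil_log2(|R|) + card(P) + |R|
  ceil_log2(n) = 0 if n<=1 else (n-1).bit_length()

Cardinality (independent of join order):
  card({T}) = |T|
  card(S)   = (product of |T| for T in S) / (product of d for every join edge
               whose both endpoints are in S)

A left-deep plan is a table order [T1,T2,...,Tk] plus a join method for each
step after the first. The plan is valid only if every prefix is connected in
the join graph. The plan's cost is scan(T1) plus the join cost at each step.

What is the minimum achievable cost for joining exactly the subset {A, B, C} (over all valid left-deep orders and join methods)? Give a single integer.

Selinger DP over subsets of {A,B,C}:
  {B}: scan cost=80, card=80
  {C}: scan cost=250, card=250
  {A}: scan cost=300, card=300
  {BC}: card=160; try (B,hash)→1620, (B,nl_idx)→2160, (C,merge)→2970, (B,merge)→3140, (C,hash)→4160, (C,nl)→20080 …(+1); best=1620 via (B,hash)
  {AB}: card=800; try (A,nl_idx)→1600, (B,hash)→1720, (B,nl_idx)→3200, (A,merge)→3720, (B,merge)→3940, (A,hash)→5560 …(+2); best=1600 via (A,nl_idx)
  {ABC}: card=1600; try (A,nl_idx)→4660, (A,merge)→6060, (C,hash)→6400, (A,hash)→7180, (C,merge)→12650, (A,nl)→49620 …(+1); best=4660 via (A,nl_idx)

4660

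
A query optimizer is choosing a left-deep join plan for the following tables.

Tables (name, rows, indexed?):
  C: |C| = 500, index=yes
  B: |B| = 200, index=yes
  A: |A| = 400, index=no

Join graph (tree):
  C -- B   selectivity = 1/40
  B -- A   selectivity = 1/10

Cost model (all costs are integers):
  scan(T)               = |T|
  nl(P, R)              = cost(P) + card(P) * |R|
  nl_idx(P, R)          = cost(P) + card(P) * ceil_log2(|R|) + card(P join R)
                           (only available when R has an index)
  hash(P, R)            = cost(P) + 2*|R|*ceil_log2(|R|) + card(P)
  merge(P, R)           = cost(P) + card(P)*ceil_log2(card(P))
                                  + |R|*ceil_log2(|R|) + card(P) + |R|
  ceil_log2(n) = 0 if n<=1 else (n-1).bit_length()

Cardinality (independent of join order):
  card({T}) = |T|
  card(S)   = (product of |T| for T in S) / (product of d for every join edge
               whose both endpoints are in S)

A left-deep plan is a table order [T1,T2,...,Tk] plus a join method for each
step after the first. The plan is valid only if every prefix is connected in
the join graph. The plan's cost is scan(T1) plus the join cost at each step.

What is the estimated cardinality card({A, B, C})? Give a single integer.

100000

Tables in S: A(400), B(200), C(500)
Edges inside S: C-B(d=40), B-A(d=10)
numerator = 400 * 200 * 500 = 40000000
denominator = 40 * 10 = 400
card(S) = 40000000 / 400 = 100000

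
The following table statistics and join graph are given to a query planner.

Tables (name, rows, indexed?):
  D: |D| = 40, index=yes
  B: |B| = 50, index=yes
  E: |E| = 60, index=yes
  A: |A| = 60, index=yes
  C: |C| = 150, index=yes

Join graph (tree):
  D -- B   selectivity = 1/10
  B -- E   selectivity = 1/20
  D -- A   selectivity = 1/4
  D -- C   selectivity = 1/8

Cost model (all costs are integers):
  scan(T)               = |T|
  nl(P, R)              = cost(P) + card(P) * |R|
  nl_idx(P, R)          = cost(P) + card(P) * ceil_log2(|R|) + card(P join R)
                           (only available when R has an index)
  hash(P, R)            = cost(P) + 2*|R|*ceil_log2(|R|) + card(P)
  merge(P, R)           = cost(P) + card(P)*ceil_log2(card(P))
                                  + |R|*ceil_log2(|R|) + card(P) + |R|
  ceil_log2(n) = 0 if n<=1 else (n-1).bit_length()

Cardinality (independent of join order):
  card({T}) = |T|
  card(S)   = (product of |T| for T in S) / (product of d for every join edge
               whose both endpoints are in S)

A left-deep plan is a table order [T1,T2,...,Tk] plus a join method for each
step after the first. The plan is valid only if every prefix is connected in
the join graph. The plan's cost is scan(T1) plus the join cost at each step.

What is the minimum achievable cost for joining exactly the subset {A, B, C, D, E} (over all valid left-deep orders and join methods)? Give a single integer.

Selinger DP over subsets of {A,B,C,D,E}:
  {D}: scan cost=40, card=40
  {B}: scan cost=50, card=50
  {E}: scan cost=60, card=60
  {A}: scan cost=60, card=60
  {C}: scan cost=150, card=150
  {BD}: card=200; try (B,nl_idx)→480, (D,nl_idx)→550, (D,hash)→580, (B,merge)→670, (D,merge)→680, (B,hash)→680 …(+2); best=480 via (B,nl_idx)
  {AD}: card=600; try (D,hash)→600, (A,merge)→740, (D,merge)→760, (A,hash)→800, (A,nl_idx)→880, (D,nl_idx)→1020 …(+2); best=600 via (D,hash)
  {CD}: card=750; try (D,hash)→780, (C,nl_idx)→1110, (C,merge)→1670, (D,merge)→1780, (D,nl_idx)→1800, (C,hash)→2480 …(+2); best=780 via (D,hash)
  {BE}: card=150; try (E,nl_idx)→500, (B,nl_idx)→570, (B,hash)→720, (E,hash)→820, (E,merge)→820, (B,merge)→830 …(+2); best=500 via (E,nl_idx)
  {BDE}: card=600; try (D,hash)→1130, (E,hash)→1400, (D,nl_idx)→2000, (D,merge)→2130, (E,nl_idx)→2280, (E,merge)→2700 …(+2); best=1130 via (D,hash)
  {ABD}: card=3000; try (A,hash)→1400, (B,hash)→1800, (A,merge)→2700, (A,nl_idx)→4680, (B,nl_idx)→7200, (B,merge)→7550 …(+2); best=1400 via (A,hash)
  {BCD}: card=3750; try (B,hash)→2130, (C,hash)→3080, (C,merge)→3630, (C,nl_idx)→5830, (B,nl_idx)→9030, (B,merge)→9380 …(+2); best=2130 via (B,hash)
  {ACD}: card=11250; try (A,hash)→2250, (C,hash)→3600, (C,merge)→8550, (A,merge)→9450, (A,nl_idx)→16530, (C,nl_idx)→16650 …(+2); best=2250 via (A,hash)
  {ABDE}: card=9000; try (A,hash)→2450, (E,hash)→5120, (A,merge)→8150, (A,nl_idx)→13730, (E,nl_idx)→28400, (A,nl)→37130 …(+2); best=2450 via (A,hash)
  {BCDE}: card=11250; try (C,hash)→4130, (E,hash)→6600, (C,merge)→9080, (C,nl_idx)→17180, (E,nl_idx)→35880, (E,merge)→51300 …(+2); best=4130 via (C,hash)
  {ABCD}: card=56250; try (A,hash)→6600, (C,hash)→6800, (B,hash)→14100, (C,merge)→41750, (A,merge)→51300, (A,nl_idx)→80880 …(+6); best=6600 via (A,hash)
  {ABCDE}: card=168750; try (C,hash)→13850, (A,hash)→16100, (E,hash)→63570, (C,merge)→138800, (A,merge)→173300, (A,nl_idx)→240380 …(+6); best=13850 via (C,hash)

13850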